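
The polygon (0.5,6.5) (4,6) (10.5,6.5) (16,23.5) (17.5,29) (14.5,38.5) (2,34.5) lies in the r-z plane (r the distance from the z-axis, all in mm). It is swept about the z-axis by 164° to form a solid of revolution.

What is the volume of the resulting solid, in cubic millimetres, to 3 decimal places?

Volume = 9534.932 mm³

Profile (r,z), 7 vertices: (0.5,6.5) (4,6) (10.5,6.5) (16,23.5) (17.5,29) (14.5,38.5) (2,34.5)
edge 0: (0.5,6.5)→(4,6)  cross = 0.5·6 − 4·6.5 = -23.0000; (r_i+r_j)·cross = 4.5·-23.0000 = -103.5000
edge 1: (4,6)→(10.5,6.5)  cross = 4·6.5 − 10.5·6 = -37.0000; (r_i+r_j)·cross = 14.5·-37.0000 = -536.5000
edge 2: (10.5,6.5)→(16,23.5)  cross = 10.5·23.5 − 16·6.5 = 142.7500; (r_i+r_j)·cross = 26.5·142.7500 = 3782.8750
edge 3: (16,23.5)→(17.5,29)  cross = 16·29 − 17.5·23.5 = 52.7500; (r_i+r_j)·cross = 33.5·52.7500 = 1767.1250
edge 4: (17.5,29)→(14.5,38.5)  cross = 17.5·38.5 − 14.5·29 = 253.2500; (r_i+r_j)·cross = 32·253.2500 = 8104.0000
edge 5: (14.5,38.5)→(2,34.5)  cross = 14.5·34.5 − 2·38.5 = 423.2500; (r_i+r_j)·cross = 16.5·423.2500 = 6983.6250
edge 6: (2,34.5)→(0.5,6.5)  cross = 2·6.5 − 0.5·34.5 = -4.2500; (r_i+r_j)·cross = 2.5·-4.2500 = -10.6250
Σcross = 807.7500 → A = |Σcross|/2 = 403.8750 mm²
Σ(r_i+r_j)·cross = 19987.0000 → first moment M = |Σ|/6 = 3331.1667
R_c = M/A = 3331.1667/403.8750 = 8.2480 mm
θ = 164° = 2.862340 rad
V = θ·R_c·A = 2.862340·8.2480·403.8750 = 9534.932 mm³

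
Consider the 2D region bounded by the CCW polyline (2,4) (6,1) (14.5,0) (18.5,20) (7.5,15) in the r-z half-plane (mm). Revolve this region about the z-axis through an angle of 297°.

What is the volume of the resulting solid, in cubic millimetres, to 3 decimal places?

Volume = 10722.982 mm³

Profile (r,z), 5 vertices: (2,4) (6,1) (14.5,0) (18.5,20) (7.5,15)
edge 0: (2,4)→(6,1)  cross = 2·1 − 6·4 = -22.0000; (r_i+r_j)·cross = 8·-22.0000 = -176.0000
edge 1: (6,1)→(14.5,0)  cross = 6·0 − 14.5·1 = -14.5000; (r_i+r_j)·cross = 20.5·-14.5000 = -297.2500
edge 2: (14.5,0)→(18.5,20)  cross = 14.5·20 − 18.5·0 = 290.0000; (r_i+r_j)·cross = 33·290.0000 = 9570.0000
edge 3: (18.5,20)→(7.5,15)  cross = 18.5·15 − 7.5·20 = 127.5000; (r_i+r_j)·cross = 26·127.5000 = 3315.0000
edge 4: (7.5,15)→(2,4)  cross = 7.5·4 − 2·15 = 0.0000; (r_i+r_j)·cross = 9.5·0.0000 = 0.0000
Σcross = 381.0000 → A = |Σcross|/2 = 190.5000 mm²
Σ(r_i+r_j)·cross = 12411.7500 → first moment M = |Σ|/6 = 2068.6250
R_c = M/A = 2068.6250/190.5000 = 10.8589 mm
θ = 297° = 5.183628 rad
V = θ·R_c·A = 5.183628·10.8589·190.5000 = 10722.982 mm³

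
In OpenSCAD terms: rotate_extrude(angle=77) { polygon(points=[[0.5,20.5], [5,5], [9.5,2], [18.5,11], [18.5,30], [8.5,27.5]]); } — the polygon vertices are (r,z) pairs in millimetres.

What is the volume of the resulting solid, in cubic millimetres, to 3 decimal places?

Volume = 4949.485 mm³

Profile (r,z), 6 vertices: (0.5,20.5) (5,5) (9.5,2) (18.5,11) (18.5,30) (8.5,27.5)
edge 0: (0.5,20.5)→(5,5)  cross = 0.5·5 − 5·20.5 = -100.0000; (r_i+r_j)·cross = 5.5·-100.0000 = -550.0000
edge 1: (5,5)→(9.5,2)  cross = 5·2 − 9.5·5 = -37.5000; (r_i+r_j)·cross = 14.5·-37.5000 = -543.7500
edge 2: (9.5,2)→(18.5,11)  cross = 9.5·11 − 18.5·2 = 67.5000; (r_i+r_j)·cross = 28·67.5000 = 1890.0000
edge 3: (18.5,11)→(18.5,30)  cross = 18.5·30 − 18.5·11 = 351.5000; (r_i+r_j)·cross = 37·351.5000 = 13005.5000
edge 4: (18.5,30)→(8.5,27.5)  cross = 18.5·27.5 − 8.5·30 = 253.7500; (r_i+r_j)·cross = 27·253.7500 = 6851.2500
edge 5: (8.5,27.5)→(0.5,20.5)  cross = 8.5·20.5 − 0.5·27.5 = 160.5000; (r_i+r_j)·cross = 9·160.5000 = 1444.5000
Σcross = 695.7500 → A = |Σcross|/2 = 347.8750 mm²
Σ(r_i+r_j)·cross = 22097.5000 → first moment M = |Σ|/6 = 3682.9167
R_c = M/A = 3682.9167/347.8750 = 10.5869 mm
θ = 77° = 1.343904 rad
V = θ·R_c·A = 1.343904·10.5869·347.8750 = 4949.485 mm³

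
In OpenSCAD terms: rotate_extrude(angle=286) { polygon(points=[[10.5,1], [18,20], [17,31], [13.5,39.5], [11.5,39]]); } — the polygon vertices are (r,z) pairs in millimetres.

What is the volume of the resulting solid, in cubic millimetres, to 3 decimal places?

Profile (r,z), 5 vertices: (10.5,1) (18,20) (17,31) (13.5,39.5) (11.5,39)
edge 0: (10.5,1)→(18,20)  cross = 10.5·20 − 18·1 = 192.0000; (r_i+r_j)·cross = 28.5·192.0000 = 5472.0000
edge 1: (18,20)→(17,31)  cross = 18·31 − 17·20 = 218.0000; (r_i+r_j)·cross = 35·218.0000 = 7630.0000
edge 2: (17,31)→(13.5,39.5)  cross = 17·39.5 − 13.5·31 = 253.0000; (r_i+r_j)·cross = 30.5·253.0000 = 7716.5000
edge 3: (13.5,39.5)→(11.5,39)  cross = 13.5·39 − 11.5·39.5 = 72.2500; (r_i+r_j)·cross = 25·72.2500 = 1806.2500
edge 4: (11.5,39)→(10.5,1)  cross = 11.5·1 − 10.5·39 = -398.0000; (r_i+r_j)·cross = 22·-398.0000 = -8756.0000
Σcross = 337.2500 → A = |Σcross|/2 = 168.6250 mm²
Σ(r_i+r_j)·cross = 13868.7500 → first moment M = |Σ|/6 = 2311.4583
R_c = M/A = 2311.4583/168.6250 = 13.7077 mm
θ = 286° = 4.991642 rad
V = θ·R_c·A = 4.991642·13.7077·168.6250 = 11537.972 mm³

Volume = 11537.972 mm³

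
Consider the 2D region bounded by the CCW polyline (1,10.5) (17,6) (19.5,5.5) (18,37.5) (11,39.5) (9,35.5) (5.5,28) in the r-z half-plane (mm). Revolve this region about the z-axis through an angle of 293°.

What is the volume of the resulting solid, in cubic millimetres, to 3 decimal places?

Volume = 25670.817 mm³

Profile (r,z), 7 vertices: (1,10.5) (17,6) (19.5,5.5) (18,37.5) (11,39.5) (9,35.5) (5.5,28)
edge 0: (1,10.5)→(17,6)  cross = 1·6 − 17·10.5 = -172.5000; (r_i+r_j)·cross = 18·-172.5000 = -3105.0000
edge 1: (17,6)→(19.5,5.5)  cross = 17·5.5 − 19.5·6 = -23.5000; (r_i+r_j)·cross = 36.5·-23.5000 = -857.7500
edge 2: (19.5,5.5)→(18,37.5)  cross = 19.5·37.5 − 18·5.5 = 632.2500; (r_i+r_j)·cross = 37.5·632.2500 = 23709.3750
edge 3: (18,37.5)→(11,39.5)  cross = 18·39.5 − 11·37.5 = 298.5000; (r_i+r_j)·cross = 29·298.5000 = 8656.5000
edge 4: (11,39.5)→(9,35.5)  cross = 11·35.5 − 9·39.5 = 35.0000; (r_i+r_j)·cross = 20·35.0000 = 700.0000
edge 5: (9,35.5)→(5.5,28)  cross = 9·28 − 5.5·35.5 = 56.7500; (r_i+r_j)·cross = 14.5·56.7500 = 822.8750
edge 6: (5.5,28)→(1,10.5)  cross = 5.5·10.5 − 1·28 = 29.7500; (r_i+r_j)·cross = 6.5·29.7500 = 193.3750
Σcross = 856.2500 → A = |Σcross|/2 = 428.1250 mm²
Σ(r_i+r_j)·cross = 30119.3750 → first moment M = |Σ|/6 = 5019.8958
R_c = M/A = 5019.8958/428.1250 = 11.7253 mm
θ = 293° = 5.113815 rad
V = θ·R_c·A = 5.113815·11.7253·428.1250 = 25670.817 mm³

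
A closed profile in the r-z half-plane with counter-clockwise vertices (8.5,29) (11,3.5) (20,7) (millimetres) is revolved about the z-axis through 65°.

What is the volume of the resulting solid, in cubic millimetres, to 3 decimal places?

Profile (r,z), 3 vertices: (8.5,29) (11,3.5) (20,7)
edge 0: (8.5,29)→(11,3.5)  cross = 8.5·3.5 − 11·29 = -289.2500; (r_i+r_j)·cross = 19.5·-289.2500 = -5640.3750
edge 1: (11,3.5)→(20,7)  cross = 11·7 − 20·3.5 = 7.0000; (r_i+r_j)·cross = 31·7.0000 = 217.0000
edge 2: (20,7)→(8.5,29)  cross = 20·29 − 8.5·7 = 520.5000; (r_i+r_j)·cross = 28.5·520.5000 = 14834.2500
Σcross = 238.2500 → A = |Σcross|/2 = 119.1250 mm²
Σ(r_i+r_j)·cross = 9410.8750 → first moment M = |Σ|/6 = 1568.4792
R_c = M/A = 1568.4792/119.1250 = 13.1667 mm
θ = 65° = 1.134464 rad
V = θ·R_c·A = 1.134464·13.1667·119.1250 = 1779.383 mm³

Volume = 1779.383 mm³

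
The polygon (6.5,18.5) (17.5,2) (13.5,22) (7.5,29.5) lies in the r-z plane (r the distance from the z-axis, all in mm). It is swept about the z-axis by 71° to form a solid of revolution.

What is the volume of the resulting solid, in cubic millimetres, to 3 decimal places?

Volume = 1610.164 mm³

Profile (r,z), 4 vertices: (6.5,18.5) (17.5,2) (13.5,22) (7.5,29.5)
edge 0: (6.5,18.5)→(17.5,2)  cross = 6.5·2 − 17.5·18.5 = -310.7500; (r_i+r_j)·cross = 24·-310.7500 = -7458.0000
edge 1: (17.5,2)→(13.5,22)  cross = 17.5·22 − 13.5·2 = 358.0000; (r_i+r_j)·cross = 31·358.0000 = 11098.0000
edge 2: (13.5,22)→(7.5,29.5)  cross = 13.5·29.5 − 7.5·22 = 233.2500; (r_i+r_j)·cross = 21·233.2500 = 4898.2500
edge 3: (7.5,29.5)→(6.5,18.5)  cross = 7.5·18.5 − 6.5·29.5 = -53.0000; (r_i+r_j)·cross = 14·-53.0000 = -742.0000
Σcross = 227.5000 → A = |Σcross|/2 = 113.7500 mm²
Σ(r_i+r_j)·cross = 7796.2500 → first moment M = |Σ|/6 = 1299.3750
R_c = M/A = 1299.3750/113.7500 = 11.4231 mm
θ = 71° = 1.239184 rad
V = θ·R_c·A = 1.239184·11.4231·113.7500 = 1610.164 mm³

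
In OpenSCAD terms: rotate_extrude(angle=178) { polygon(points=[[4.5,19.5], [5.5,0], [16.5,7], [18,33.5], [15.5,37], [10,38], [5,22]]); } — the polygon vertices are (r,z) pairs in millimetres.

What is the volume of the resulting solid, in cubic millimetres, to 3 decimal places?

Profile (r,z), 7 vertices: (4.5,19.5) (5.5,0) (16.5,7) (18,33.5) (15.5,37) (10,38) (5,22)
edge 0: (4.5,19.5)→(5.5,0)  cross = 4.5·0 − 5.5·19.5 = -107.2500; (r_i+r_j)·cross = 10·-107.2500 = -1072.5000
edge 1: (5.5,0)→(16.5,7)  cross = 5.5·7 − 16.5·0 = 38.5000; (r_i+r_j)·cross = 22·38.5000 = 847.0000
edge 2: (16.5,7)→(18,33.5)  cross = 16.5·33.5 − 18·7 = 426.7500; (r_i+r_j)·cross = 34.5·426.7500 = 14722.8750
edge 3: (18,33.5)→(15.5,37)  cross = 18·37 − 15.5·33.5 = 146.7500; (r_i+r_j)·cross = 33.5·146.7500 = 4916.1250
edge 4: (15.5,37)→(10,38)  cross = 15.5·38 − 10·37 = 219.0000; (r_i+r_j)·cross = 25.5·219.0000 = 5584.5000
edge 5: (10,38)→(5,22)  cross = 10·22 − 5·38 = 30.0000; (r_i+r_j)·cross = 15·30.0000 = 450.0000
edge 6: (5,22)→(4.5,19.5)  cross = 5·19.5 − 4.5·22 = -1.5000; (r_i+r_j)·cross = 9.5·-1.5000 = -14.2500
Σcross = 752.2500 → A = |Σcross|/2 = 376.1250 mm²
Σ(r_i+r_j)·cross = 25433.7500 → first moment M = |Σ|/6 = 4238.9583
R_c = M/A = 4238.9583/376.1250 = 11.2701 mm
θ = 178° = 3.106686 rad
V = θ·R_c·A = 3.106686·11.2701·376.1250 = 13169.113 mm³

Volume = 13169.113 mm³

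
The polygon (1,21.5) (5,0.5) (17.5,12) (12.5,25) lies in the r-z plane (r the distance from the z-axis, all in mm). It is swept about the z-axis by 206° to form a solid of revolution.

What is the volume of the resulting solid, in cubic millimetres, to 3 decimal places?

Profile (r,z), 4 vertices: (1,21.5) (5,0.5) (17.5,12) (12.5,25)
edge 0: (1,21.5)→(5,0.5)  cross = 1·0.5 − 5·21.5 = -107.0000; (r_i+r_j)·cross = 6·-107.0000 = -642.0000
edge 1: (5,0.5)→(17.5,12)  cross = 5·12 − 17.5·0.5 = 51.2500; (r_i+r_j)·cross = 22.5·51.2500 = 1153.1250
edge 2: (17.5,12)→(12.5,25)  cross = 17.5·25 − 12.5·12 = 287.5000; (r_i+r_j)·cross = 30·287.5000 = 8625.0000
edge 3: (12.5,25)→(1,21.5)  cross = 12.5·21.5 − 1·25 = 243.7500; (r_i+r_j)·cross = 13.5·243.7500 = 3290.6250
Σcross = 475.5000 → A = |Σcross|/2 = 237.7500 mm²
Σ(r_i+r_j)·cross = 12426.7500 → first moment M = |Σ|/6 = 2071.1250
R_c = M/A = 2071.1250/237.7500 = 8.7114 mm
θ = 206° = 3.595378 rad
V = θ·R_c·A = 3.595378·8.7114·237.7500 = 7446.478 mm³

Volume = 7446.478 mm³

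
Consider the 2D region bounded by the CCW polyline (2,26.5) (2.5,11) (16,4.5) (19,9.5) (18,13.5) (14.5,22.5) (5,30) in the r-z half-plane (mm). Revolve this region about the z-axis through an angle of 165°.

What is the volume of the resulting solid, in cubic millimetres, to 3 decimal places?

Profile (r,z), 7 vertices: (2,26.5) (2.5,11) (16,4.5) (19,9.5) (18,13.5) (14.5,22.5) (5,30)
edge 0: (2,26.5)→(2.5,11)  cross = 2·11 − 2.5·26.5 = -44.2500; (r_i+r_j)·cross = 4.5·-44.2500 = -199.1250
edge 1: (2.5,11)→(16,4.5)  cross = 2.5·4.5 − 16·11 = -164.7500; (r_i+r_j)·cross = 18.5·-164.7500 = -3047.8750
edge 2: (16,4.5)→(19,9.5)  cross = 16·9.5 − 19·4.5 = 66.5000; (r_i+r_j)·cross = 35·66.5000 = 2327.5000
edge 3: (19,9.5)→(18,13.5)  cross = 19·13.5 − 18·9.5 = 85.5000; (r_i+r_j)·cross = 37·85.5000 = 3163.5000
edge 4: (18,13.5)→(14.5,22.5)  cross = 18·22.5 − 14.5·13.5 = 209.2500; (r_i+r_j)·cross = 32.5·209.2500 = 6800.6250
edge 5: (14.5,22.5)→(5,30)  cross = 14.5·30 − 5·22.5 = 322.5000; (r_i+r_j)·cross = 19.5·322.5000 = 6288.7500
edge 6: (5,30)→(2,26.5)  cross = 5·26.5 − 2·30 = 72.5000; (r_i+r_j)·cross = 7·72.5000 = 507.5000
Σcross = 547.2500 → A = |Σcross|/2 = 273.6250 mm²
Σ(r_i+r_j)·cross = 15840.8750 → first moment M = |Σ|/6 = 2640.1458
R_c = M/A = 2640.1458/273.6250 = 9.6488 mm
θ = 165° = 2.879793 rad
V = θ·R_c·A = 2.879793·9.6488·273.6250 = 7603.074 mm³

Volume = 7603.074 mm³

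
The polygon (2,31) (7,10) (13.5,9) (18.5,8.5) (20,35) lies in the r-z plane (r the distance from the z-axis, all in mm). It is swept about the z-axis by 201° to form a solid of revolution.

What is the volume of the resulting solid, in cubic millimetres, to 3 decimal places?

Profile (r,z), 5 vertices: (2,31) (7,10) (13.5,9) (18.5,8.5) (20,35)
edge 0: (2,31)→(7,10)  cross = 2·10 − 7·31 = -197.0000; (r_i+r_j)·cross = 9·-197.0000 = -1773.0000
edge 1: (7,10)→(13.5,9)  cross = 7·9 − 13.5·10 = -72.0000; (r_i+r_j)·cross = 20.5·-72.0000 = -1476.0000
edge 2: (13.5,9)→(18.5,8.5)  cross = 13.5·8.5 − 18.5·9 = -51.7500; (r_i+r_j)·cross = 32·-51.7500 = -1656.0000
edge 3: (18.5,8.5)→(20,35)  cross = 18.5·35 − 20·8.5 = 477.5000; (r_i+r_j)·cross = 38.5·477.5000 = 18383.7500
edge 4: (20,35)→(2,31)  cross = 20·31 − 2·35 = 550.0000; (r_i+r_j)·cross = 22·550.0000 = 12100.0000
Σcross = 706.7500 → A = |Σcross|/2 = 353.3750 mm²
Σ(r_i+r_j)·cross = 25578.7500 → first moment M = |Σ|/6 = 4263.1250
R_c = M/A = 4263.1250/353.3750 = 12.0640 mm
θ = 201° = 3.508112 rad
V = θ·R_c·A = 3.508112·12.0640·353.3750 = 14955.519 mm³

Volume = 14955.519 mm³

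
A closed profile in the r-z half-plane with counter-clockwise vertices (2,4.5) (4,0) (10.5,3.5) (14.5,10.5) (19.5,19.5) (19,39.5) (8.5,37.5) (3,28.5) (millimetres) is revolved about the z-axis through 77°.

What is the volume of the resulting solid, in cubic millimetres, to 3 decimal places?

Volume = 7001.765 mm³

Profile (r,z), 8 vertices: (2,4.5) (4,0) (10.5,3.5) (14.5,10.5) (19.5,19.5) (19,39.5) (8.5,37.5) (3,28.5)
edge 0: (2,4.5)→(4,0)  cross = 2·0 − 4·4.5 = -18.0000; (r_i+r_j)·cross = 6·-18.0000 = -108.0000
edge 1: (4,0)→(10.5,3.5)  cross = 4·3.5 − 10.5·0 = 14.0000; (r_i+r_j)·cross = 14.5·14.0000 = 203.0000
edge 2: (10.5,3.5)→(14.5,10.5)  cross = 10.5·10.5 − 14.5·3.5 = 59.5000; (r_i+r_j)·cross = 25·59.5000 = 1487.5000
edge 3: (14.5,10.5)→(19.5,19.5)  cross = 14.5·19.5 − 19.5·10.5 = 78.0000; (r_i+r_j)·cross = 34·78.0000 = 2652.0000
edge 4: (19.5,19.5)→(19,39.5)  cross = 19.5·39.5 − 19·19.5 = 399.7500; (r_i+r_j)·cross = 38.5·399.7500 = 15390.3750
edge 5: (19,39.5)→(8.5,37.5)  cross = 19·37.5 − 8.5·39.5 = 376.7500; (r_i+r_j)·cross = 27.5·376.7500 = 10360.6250
edge 6: (8.5,37.5)→(3,28.5)  cross = 8.5·28.5 − 3·37.5 = 129.7500; (r_i+r_j)·cross = 11.5·129.7500 = 1492.1250
edge 7: (3,28.5)→(2,4.5)  cross = 3·4.5 − 2·28.5 = -43.5000; (r_i+r_j)·cross = 5·-43.5000 = -217.5000
Σcross = 996.2500 → A = |Σcross|/2 = 498.1250 mm²
Σ(r_i+r_j)·cross = 31260.1250 → first moment M = |Σ|/6 = 5210.0208
R_c = M/A = 5210.0208/498.1250 = 10.4593 mm
θ = 77° = 1.343904 rad
V = θ·R_c·A = 1.343904·10.4593·498.1250 = 7001.765 mm³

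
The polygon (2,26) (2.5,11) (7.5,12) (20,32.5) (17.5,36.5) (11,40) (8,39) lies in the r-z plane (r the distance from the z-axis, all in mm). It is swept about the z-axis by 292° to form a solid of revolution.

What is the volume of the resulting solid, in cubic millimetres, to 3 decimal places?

Profile (r,z), 7 vertices: (2,26) (2.5,11) (7.5,12) (20,32.5) (17.5,36.5) (11,40) (8,39)
edge 0: (2,26)→(2.5,11)  cross = 2·11 − 2.5·26 = -43.0000; (r_i+r_j)·cross = 4.5·-43.0000 = -193.5000
edge 1: (2.5,11)→(7.5,12)  cross = 2.5·12 − 7.5·11 = -52.5000; (r_i+r_j)·cross = 10·-52.5000 = -525.0000
edge 2: (7.5,12)→(20,32.5)  cross = 7.5·32.5 − 20·12 = 3.7500; (r_i+r_j)·cross = 27.5·3.7500 = 103.1250
edge 3: (20,32.5)→(17.5,36.5)  cross = 20·36.5 − 17.5·32.5 = 161.2500; (r_i+r_j)·cross = 37.5·161.2500 = 6046.8750
edge 4: (17.5,36.5)→(11,40)  cross = 17.5·40 − 11·36.5 = 298.5000; (r_i+r_j)·cross = 28.5·298.5000 = 8507.2500
edge 5: (11,40)→(8,39)  cross = 11·39 − 8·40 = 109.0000; (r_i+r_j)·cross = 19·109.0000 = 2071.0000
edge 6: (8,39)→(2,26)  cross = 8·26 − 2·39 = 130.0000; (r_i+r_j)·cross = 10·130.0000 = 1300.0000
Σcross = 607.0000 → A = |Σcross|/2 = 303.5000 mm²
Σ(r_i+r_j)·cross = 17309.7500 → first moment M = |Σ|/6 = 2884.9583
R_c = M/A = 2884.9583/303.5000 = 9.5056 mm
θ = 292° = 5.096361 rad
V = θ·R_c·A = 5.096361·9.5056·303.5000 = 14702.790 mm³

Volume = 14702.790 mm³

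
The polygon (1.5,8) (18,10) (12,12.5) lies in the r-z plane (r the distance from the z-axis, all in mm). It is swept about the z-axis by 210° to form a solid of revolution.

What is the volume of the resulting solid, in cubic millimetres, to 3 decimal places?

Volume = 1024.650 mm³

Profile (r,z), 3 vertices: (1.5,8) (18,10) (12,12.5)
edge 0: (1.5,8)→(18,10)  cross = 1.5·10 − 18·8 = -129.0000; (r_i+r_j)·cross = 19.5·-129.0000 = -2515.5000
edge 1: (18,10)→(12,12.5)  cross = 18·12.5 − 12·10 = 105.0000; (r_i+r_j)·cross = 30·105.0000 = 3150.0000
edge 2: (12,12.5)→(1.5,8)  cross = 12·8 − 1.5·12.5 = 77.2500; (r_i+r_j)·cross = 13.5·77.2500 = 1042.8750
Σcross = 53.2500 → A = |Σcross|/2 = 26.6250 mm²
Σ(r_i+r_j)·cross = 1677.3750 → first moment M = |Σ|/6 = 279.5625
R_c = M/A = 279.5625/26.6250 = 10.5000 mm
θ = 210° = 3.665191 rad
V = θ·R_c·A = 3.665191·10.5000·26.6250 = 1024.650 mm³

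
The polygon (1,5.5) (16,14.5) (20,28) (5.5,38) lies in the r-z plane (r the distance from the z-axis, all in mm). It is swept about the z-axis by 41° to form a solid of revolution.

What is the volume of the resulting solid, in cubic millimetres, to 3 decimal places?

Profile (r,z), 4 vertices: (1,5.5) (16,14.5) (20,28) (5.5,38)
edge 0: (1,5.5)→(16,14.5)  cross = 1·14.5 − 16·5.5 = -73.5000; (r_i+r_j)·cross = 17·-73.5000 = -1249.5000
edge 1: (16,14.5)→(20,28)  cross = 16·28 − 20·14.5 = 158.0000; (r_i+r_j)·cross = 36·158.0000 = 5688.0000
edge 2: (20,28)→(5.5,38)  cross = 20·38 − 5.5·28 = 606.0000; (r_i+r_j)·cross = 25.5·606.0000 = 15453.0000
edge 3: (5.5,38)→(1,5.5)  cross = 5.5·5.5 − 1·38 = -7.7500; (r_i+r_j)·cross = 6.5·-7.7500 = -50.3750
Σcross = 682.7500 → A = |Σcross|/2 = 341.3750 mm²
Σ(r_i+r_j)·cross = 19841.1250 → first moment M = |Σ|/6 = 3306.8542
R_c = M/A = 3306.8542/341.3750 = 9.6869 mm
θ = 41° = 0.715585 rad
V = θ·R_c·A = 0.715585·9.6869·341.3750 = 2366.335 mm³

Volume = 2366.335 mm³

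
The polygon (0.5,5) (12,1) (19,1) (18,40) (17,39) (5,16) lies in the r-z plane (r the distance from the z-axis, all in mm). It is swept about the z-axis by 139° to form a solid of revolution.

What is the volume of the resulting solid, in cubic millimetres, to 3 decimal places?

Profile (r,z), 6 vertices: (0.5,5) (12,1) (19,1) (18,40) (17,39) (5,16)
edge 0: (0.5,5)→(12,1)  cross = 0.5·1 − 12·5 = -59.5000; (r_i+r_j)·cross = 12.5·-59.5000 = -743.7500
edge 1: (12,1)→(19,1)  cross = 12·1 − 19·1 = -7.0000; (r_i+r_j)·cross = 31·-7.0000 = -217.0000
edge 2: (19,1)→(18,40)  cross = 19·40 − 18·1 = 742.0000; (r_i+r_j)·cross = 37·742.0000 = 27454.0000
edge 3: (18,40)→(17,39)  cross = 18·39 − 17·40 = 22.0000; (r_i+r_j)·cross = 35·22.0000 = 770.0000
edge 4: (17,39)→(5,16)  cross = 17·16 − 5·39 = 77.0000; (r_i+r_j)·cross = 22·77.0000 = 1694.0000
edge 5: (5,16)→(0.5,5)  cross = 5·5 − 0.5·16 = 17.0000; (r_i+r_j)·cross = 5.5·17.0000 = 93.5000
Σcross = 791.5000 → A = |Σcross|/2 = 395.7500 mm²
Σ(r_i+r_j)·cross = 29050.7500 → first moment M = |Σ|/6 = 4841.7917
R_c = M/A = 4841.7917/395.7500 = 12.2345 mm
θ = 139° = 2.426008 rad
V = θ·R_c·A = 2.426008·12.2345·395.7500 = 11746.224 mm³

Volume = 11746.224 mm³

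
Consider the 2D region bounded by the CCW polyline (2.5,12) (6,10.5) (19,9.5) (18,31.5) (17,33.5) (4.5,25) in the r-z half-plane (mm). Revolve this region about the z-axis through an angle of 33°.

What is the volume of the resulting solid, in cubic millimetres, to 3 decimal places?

Volume = 1926.150 mm³

Profile (r,z), 6 vertices: (2.5,12) (6,10.5) (19,9.5) (18,31.5) (17,33.5) (4.5,25)
edge 0: (2.5,12)→(6,10.5)  cross = 2.5·10.5 − 6·12 = -45.7500; (r_i+r_j)·cross = 8.5·-45.7500 = -388.8750
edge 1: (6,10.5)→(19,9.5)  cross = 6·9.5 − 19·10.5 = -142.5000; (r_i+r_j)·cross = 25·-142.5000 = -3562.5000
edge 2: (19,9.5)→(18,31.5)  cross = 19·31.5 − 18·9.5 = 427.5000; (r_i+r_j)·cross = 37·427.5000 = 15817.5000
edge 3: (18,31.5)→(17,33.5)  cross = 18·33.5 − 17·31.5 = 67.5000; (r_i+r_j)·cross = 35·67.5000 = 2362.5000
edge 4: (17,33.5)→(4.5,25)  cross = 17·25 − 4.5·33.5 = 274.2500; (r_i+r_j)·cross = 21.5·274.2500 = 5896.3750
edge 5: (4.5,25)→(2.5,12)  cross = 4.5·12 − 2.5·25 = -8.5000; (r_i+r_j)·cross = 7·-8.5000 = -59.5000
Σcross = 572.5000 → A = |Σcross|/2 = 286.2500 mm²
Σ(r_i+r_j)·cross = 20065.5000 → first moment M = |Σ|/6 = 3344.2500
R_c = M/A = 3344.2500/286.2500 = 11.6830 mm
θ = 33° = 0.575959 rad
V = θ·R_c·A = 0.575959·11.6830·286.2500 = 1926.150 mm³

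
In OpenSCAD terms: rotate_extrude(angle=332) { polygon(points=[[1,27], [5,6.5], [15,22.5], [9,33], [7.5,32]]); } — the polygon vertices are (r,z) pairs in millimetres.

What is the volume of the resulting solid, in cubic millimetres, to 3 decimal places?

Profile (r,z), 5 vertices: (1,27) (5,6.5) (15,22.5) (9,33) (7.5,32)
edge 0: (1,27)→(5,6.5)  cross = 1·6.5 − 5·27 = -128.5000; (r_i+r_j)·cross = 6·-128.5000 = -771.0000
edge 1: (5,6.5)→(15,22.5)  cross = 5·22.5 − 15·6.5 = 15.0000; (r_i+r_j)·cross = 20·15.0000 = 300.0000
edge 2: (15,22.5)→(9,33)  cross = 15·33 − 9·22.5 = 292.5000; (r_i+r_j)·cross = 24·292.5000 = 7020.0000
edge 3: (9,33)→(7.5,32)  cross = 9·32 − 7.5·33 = 40.5000; (r_i+r_j)·cross = 16.5·40.5000 = 668.2500
edge 4: (7.5,32)→(1,27)  cross = 7.5·27 − 1·32 = 170.5000; (r_i+r_j)·cross = 8.5·170.5000 = 1449.2500
Σcross = 390.0000 → A = |Σcross|/2 = 195.0000 mm²
Σ(r_i+r_j)·cross = 8666.5000 → first moment M = |Σ|/6 = 1444.4167
R_c = M/A = 1444.4167/195.0000 = 7.4073 mm
θ = 332° = 5.794493 rad
V = θ·R_c·A = 5.794493·7.4073·195.0000 = 8369.662 mm³

Volume = 8369.662 mm³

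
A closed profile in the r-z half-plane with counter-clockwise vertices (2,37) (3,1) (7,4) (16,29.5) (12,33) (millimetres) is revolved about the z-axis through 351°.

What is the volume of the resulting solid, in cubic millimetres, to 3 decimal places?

Profile (r,z), 5 vertices: (2,37) (3,1) (7,4) (16,29.5) (12,33)
edge 0: (2,37)→(3,1)  cross = 2·1 − 3·37 = -109.0000; (r_i+r_j)·cross = 5·-109.0000 = -545.0000
edge 1: (3,1)→(7,4)  cross = 3·4 − 7·1 = 5.0000; (r_i+r_j)·cross = 10·5.0000 = 50.0000
edge 2: (7,4)→(16,29.5)  cross = 7·29.5 − 16·4 = 142.5000; (r_i+r_j)·cross = 23·142.5000 = 3277.5000
edge 3: (16,29.5)→(12,33)  cross = 16·33 − 12·29.5 = 174.0000; (r_i+r_j)·cross = 28·174.0000 = 4872.0000
edge 4: (12,33)→(2,37)  cross = 12·37 − 2·33 = 378.0000; (r_i+r_j)·cross = 14·378.0000 = 5292.0000
Σcross = 590.5000 → A = |Σcross|/2 = 295.2500 mm²
Σ(r_i+r_j)·cross = 12946.5000 → first moment M = |Σ|/6 = 2157.7500
R_c = M/A = 2157.7500/295.2500 = 7.3082 mm
θ = 351° = 6.126106 rad
V = θ·R_c·A = 6.126106·7.3082·295.2500 = 13218.605 mm³

Volume = 13218.605 mm³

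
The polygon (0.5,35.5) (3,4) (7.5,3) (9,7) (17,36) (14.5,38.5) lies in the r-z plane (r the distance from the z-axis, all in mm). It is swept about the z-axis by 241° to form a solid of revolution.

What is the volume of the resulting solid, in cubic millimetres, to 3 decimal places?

Profile (r,z), 6 vertices: (0.5,35.5) (3,4) (7.5,3) (9,7) (17,36) (14.5,38.5)
edge 0: (0.5,35.5)→(3,4)  cross = 0.5·4 − 3·35.5 = -104.5000; (r_i+r_j)·cross = 3.5·-104.5000 = -365.7500
edge 1: (3,4)→(7.5,3)  cross = 3·3 − 7.5·4 = -21.0000; (r_i+r_j)·cross = 10.5·-21.0000 = -220.5000
edge 2: (7.5,3)→(9,7)  cross = 7.5·7 − 9·3 = 25.5000; (r_i+r_j)·cross = 16.5·25.5000 = 420.7500
edge 3: (9,7)→(17,36)  cross = 9·36 − 17·7 = 205.0000; (r_i+r_j)·cross = 26·205.0000 = 5330.0000
edge 4: (17,36)→(14.5,38.5)  cross = 17·38.5 − 14.5·36 = 132.5000; (r_i+r_j)·cross = 31.5·132.5000 = 4173.7500
edge 5: (14.5,38.5)→(0.5,35.5)  cross = 14.5·35.5 − 0.5·38.5 = 495.5000; (r_i+r_j)·cross = 15·495.5000 = 7432.5000
Σcross = 733.0000 → A = |Σcross|/2 = 366.5000 mm²
Σ(r_i+r_j)·cross = 16770.7500 → first moment M = |Σ|/6 = 2795.1250
R_c = M/A = 2795.1250/366.5000 = 7.6265 mm
θ = 241° = 4.206243 rad
V = θ·R_c·A = 4.206243·7.6265·366.5000 = 11756.976 mm³

Volume = 11756.976 mm³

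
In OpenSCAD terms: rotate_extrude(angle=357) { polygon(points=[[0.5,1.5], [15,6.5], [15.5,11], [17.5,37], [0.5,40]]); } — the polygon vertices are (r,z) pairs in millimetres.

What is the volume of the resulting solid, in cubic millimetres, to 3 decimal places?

Profile (r,z), 5 vertices: (0.5,1.5) (15,6.5) (15.5,11) (17.5,37) (0.5,40)
edge 0: (0.5,1.5)→(15,6.5)  cross = 0.5·6.5 − 15·1.5 = -19.2500; (r_i+r_j)·cross = 15.5·-19.2500 = -298.3750
edge 1: (15,6.5)→(15.5,11)  cross = 15·11 − 15.5·6.5 = 64.2500; (r_i+r_j)·cross = 30.5·64.2500 = 1959.6250
edge 2: (15.5,11)→(17.5,37)  cross = 15.5·37 − 17.5·11 = 381.0000; (r_i+r_j)·cross = 33·381.0000 = 12573.0000
edge 3: (17.5,37)→(0.5,40)  cross = 17.5·40 − 0.5·37 = 681.5000; (r_i+r_j)·cross = 18·681.5000 = 12267.0000
edge 4: (0.5,40)→(0.5,1.5)  cross = 0.5·1.5 − 0.5·40 = -19.2500; (r_i+r_j)·cross = 1·-19.2500 = -19.2500
Σcross = 1088.2500 → A = |Σcross|/2 = 544.1250 mm²
Σ(r_i+r_j)·cross = 26482.0000 → first moment M = |Σ|/6 = 4413.6667
R_c = M/A = 4413.6667/544.1250 = 8.1115 mm
θ = 357° = 6.230825 rad
V = θ·R_c·A = 6.230825·8.1115·544.1250 = 27500.787 mm³

Volume = 27500.787 mm³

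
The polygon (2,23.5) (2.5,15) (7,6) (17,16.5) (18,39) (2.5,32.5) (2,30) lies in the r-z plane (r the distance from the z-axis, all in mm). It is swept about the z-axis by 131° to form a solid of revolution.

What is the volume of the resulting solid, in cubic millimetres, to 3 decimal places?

Profile (r,z), 7 vertices: (2,23.5) (2.5,15) (7,6) (17,16.5) (18,39) (2.5,32.5) (2,30)
edge 0: (2,23.5)→(2.5,15)  cross = 2·15 − 2.5·23.5 = -28.7500; (r_i+r_j)·cross = 4.5·-28.7500 = -129.3750
edge 1: (2.5,15)→(7,6)  cross = 2.5·6 − 7·15 = -90.0000; (r_i+r_j)·cross = 9.5·-90.0000 = -855.0000
edge 2: (7,6)→(17,16.5)  cross = 7·16.5 − 17·6 = 13.5000; (r_i+r_j)·cross = 24·13.5000 = 324.0000
edge 3: (17,16.5)→(18,39)  cross = 17·39 − 18·16.5 = 366.0000; (r_i+r_j)·cross = 35·366.0000 = 12810.0000
edge 4: (18,39)→(2.5,32.5)  cross = 18·32.5 − 2.5·39 = 487.5000; (r_i+r_j)·cross = 20.5·487.5000 = 9993.7500
edge 5: (2.5,32.5)→(2,30)  cross = 2.5·30 − 2·32.5 = 10.0000; (r_i+r_j)·cross = 4.5·10.0000 = 45.0000
edge 6: (2,30)→(2,23.5)  cross = 2·23.5 − 2·30 = -13.0000; (r_i+r_j)·cross = 4·-13.0000 = -52.0000
Σcross = 745.2500 → A = |Σcross|/2 = 372.6250 mm²
Σ(r_i+r_j)·cross = 22136.3750 → first moment M = |Σ|/6 = 3689.3958
R_c = M/A = 3689.3958/372.6250 = 9.9011 mm
θ = 131° = 2.286381 rad
V = θ·R_c·A = 2.286381·9.9011·372.6250 = 8435.366 mm³

Volume = 8435.366 mm³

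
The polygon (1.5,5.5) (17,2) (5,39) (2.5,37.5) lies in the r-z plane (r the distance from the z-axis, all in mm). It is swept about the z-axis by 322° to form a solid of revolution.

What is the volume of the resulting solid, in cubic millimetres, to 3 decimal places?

Profile (r,z), 4 vertices: (1.5,5.5) (17,2) (5,39) (2.5,37.5)
edge 0: (1.5,5.5)→(17,2)  cross = 1.5·2 − 17·5.5 = -90.5000; (r_i+r_j)·cross = 18.5·-90.5000 = -1674.2500
edge 1: (17,2)→(5,39)  cross = 17·39 − 5·2 = 653.0000; (r_i+r_j)·cross = 22·653.0000 = 14366.0000
edge 2: (5,39)→(2.5,37.5)  cross = 5·37.5 − 2.5·39 = 90.0000; (r_i+r_j)·cross = 7.5·90.0000 = 675.0000
edge 3: (2.5,37.5)→(1.5,5.5)  cross = 2.5·5.5 − 1.5·37.5 = -42.5000; (r_i+r_j)·cross = 4·-42.5000 = -170.0000
Σcross = 610.0000 → A = |Σcross|/2 = 305.0000 mm²
Σ(r_i+r_j)·cross = 13196.7500 → first moment M = |Σ|/6 = 2199.4583
R_c = M/A = 2199.4583/305.0000 = 7.2113 mm
θ = 322° = 5.619960 rad
V = θ·R_c·A = 5.619960·7.2113·305.0000 = 12360.868 mm³

Volume = 12360.868 mm³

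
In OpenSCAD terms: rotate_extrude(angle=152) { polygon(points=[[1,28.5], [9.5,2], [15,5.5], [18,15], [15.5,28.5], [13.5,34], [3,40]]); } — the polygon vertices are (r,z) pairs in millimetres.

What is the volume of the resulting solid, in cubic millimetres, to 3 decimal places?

Volume = 10086.438 mm³

Profile (r,z), 7 vertices: (1,28.5) (9.5,2) (15,5.5) (18,15) (15.5,28.5) (13.5,34) (3,40)
edge 0: (1,28.5)→(9.5,2)  cross = 1·2 − 9.5·28.5 = -268.7500; (r_i+r_j)·cross = 10.5·-268.7500 = -2821.8750
edge 1: (9.5,2)→(15,5.5)  cross = 9.5·5.5 − 15·2 = 22.2500; (r_i+r_j)·cross = 24.5·22.2500 = 545.1250
edge 2: (15,5.5)→(18,15)  cross = 15·15 − 18·5.5 = 126.0000; (r_i+r_j)·cross = 33·126.0000 = 4158.0000
edge 3: (18,15)→(15.5,28.5)  cross = 18·28.5 − 15.5·15 = 280.5000; (r_i+r_j)·cross = 33.5·280.5000 = 9396.7500
edge 4: (15.5,28.5)→(13.5,34)  cross = 15.5·34 − 13.5·28.5 = 142.2500; (r_i+r_j)·cross = 29·142.2500 = 4125.2500
edge 5: (13.5,34)→(3,40)  cross = 13.5·40 − 3·34 = 438.0000; (r_i+r_j)·cross = 16.5·438.0000 = 7227.0000
edge 6: (3,40)→(1,28.5)  cross = 3·28.5 − 1·40 = 45.5000; (r_i+r_j)·cross = 4·45.5000 = 182.0000
Σcross = 785.7500 → A = |Σcross|/2 = 392.8750 mm²
Σ(r_i+r_j)·cross = 22812.2500 → first moment M = |Σ|/6 = 3802.0417
R_c = M/A = 3802.0417/392.8750 = 9.6775 mm
θ = 152° = 2.652900 rad
V = θ·R_c·A = 2.652900·9.6775·392.8750 = 10086.438 mm³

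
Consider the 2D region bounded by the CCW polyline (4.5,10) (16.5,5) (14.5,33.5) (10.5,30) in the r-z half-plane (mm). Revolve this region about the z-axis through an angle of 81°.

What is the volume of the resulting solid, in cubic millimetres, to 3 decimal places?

Profile (r,z), 4 vertices: (4.5,10) (16.5,5) (14.5,33.5) (10.5,30)
edge 0: (4.5,10)→(16.5,5)  cross = 4.5·5 − 16.5·10 = -142.5000; (r_i+r_j)·cross = 21·-142.5000 = -2992.5000
edge 1: (16.5,5)→(14.5,33.5)  cross = 16.5·33.5 − 14.5·5 = 480.2500; (r_i+r_j)·cross = 31·480.2500 = 14887.7500
edge 2: (14.5,33.5)→(10.5,30)  cross = 14.5·30 − 10.5·33.5 = 83.2500; (r_i+r_j)·cross = 25·83.2500 = 2081.2500
edge 3: (10.5,30)→(4.5,10)  cross = 10.5·10 − 4.5·30 = -30.0000; (r_i+r_j)·cross = 15·-30.0000 = -450.0000
Σcross = 391.0000 → A = |Σcross|/2 = 195.5000 mm²
Σ(r_i+r_j)·cross = 13526.5000 → first moment M = |Σ|/6 = 2254.4167
R_c = M/A = 2254.4167/195.5000 = 11.5315 mm
θ = 81° = 1.413717 rad
V = θ·R_c·A = 1.413717·11.5315·195.5000 = 3187.106 mm³

Volume = 3187.106 mm³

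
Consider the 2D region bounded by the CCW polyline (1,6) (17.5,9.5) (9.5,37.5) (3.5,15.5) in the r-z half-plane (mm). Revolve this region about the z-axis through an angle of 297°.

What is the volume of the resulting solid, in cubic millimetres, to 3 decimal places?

Volume = 11877.419 mm³

Profile (r,z), 4 vertices: (1,6) (17.5,9.5) (9.5,37.5) (3.5,15.5)
edge 0: (1,6)→(17.5,9.5)  cross = 1·9.5 − 17.5·6 = -95.5000; (r_i+r_j)·cross = 18.5·-95.5000 = -1766.7500
edge 1: (17.5,9.5)→(9.5,37.5)  cross = 17.5·37.5 − 9.5·9.5 = 566.0000; (r_i+r_j)·cross = 27·566.0000 = 15282.0000
edge 2: (9.5,37.5)→(3.5,15.5)  cross = 9.5·15.5 − 3.5·37.5 = 16.0000; (r_i+r_j)·cross = 13·16.0000 = 208.0000
edge 3: (3.5,15.5)→(1,6)  cross = 3.5·6 − 1·15.5 = 5.5000; (r_i+r_j)·cross = 4.5·5.5000 = 24.7500
Σcross = 492.0000 → A = |Σcross|/2 = 246.0000 mm²
Σ(r_i+r_j)·cross = 13748.0000 → first moment M = |Σ|/6 = 2291.3333
R_c = M/A = 2291.3333/246.0000 = 9.3144 mm
θ = 297° = 5.183628 rad
V = θ·R_c·A = 5.183628·9.3144·246.0000 = 11877.419 mm³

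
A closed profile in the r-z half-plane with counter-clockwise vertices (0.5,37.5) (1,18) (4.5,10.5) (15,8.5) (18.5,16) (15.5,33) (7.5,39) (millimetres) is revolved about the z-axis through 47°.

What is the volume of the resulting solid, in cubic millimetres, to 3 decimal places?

Volume = 3096.138 mm³

Profile (r,z), 7 vertices: (0.5,37.5) (1,18) (4.5,10.5) (15,8.5) (18.5,16) (15.5,33) (7.5,39)
edge 0: (0.5,37.5)→(1,18)  cross = 0.5·18 − 1·37.5 = -28.5000; (r_i+r_j)·cross = 1.5·-28.5000 = -42.7500
edge 1: (1,18)→(4.5,10.5)  cross = 1·10.5 − 4.5·18 = -70.5000; (r_i+r_j)·cross = 5.5·-70.5000 = -387.7500
edge 2: (4.5,10.5)→(15,8.5)  cross = 4.5·8.5 − 15·10.5 = -119.2500; (r_i+r_j)·cross = 19.5·-119.2500 = -2325.3750
edge 3: (15,8.5)→(18.5,16)  cross = 15·16 − 18.5·8.5 = 82.7500; (r_i+r_j)·cross = 33.5·82.7500 = 2772.1250
edge 4: (18.5,16)→(15.5,33)  cross = 18.5·33 − 15.5·16 = 362.5000; (r_i+r_j)·cross = 34·362.5000 = 12325.0000
edge 5: (15.5,33)→(7.5,39)  cross = 15.5·39 − 7.5·33 = 357.0000; (r_i+r_j)·cross = 23·357.0000 = 8211.0000
edge 6: (7.5,39)→(0.5,37.5)  cross = 7.5·37.5 − 0.5·39 = 261.7500; (r_i+r_j)·cross = 8·261.7500 = 2094.0000
Σcross = 845.7500 → A = |Σcross|/2 = 422.8750 mm²
Σ(r_i+r_j)·cross = 22646.2500 → first moment M = |Σ|/6 = 3774.3750
R_c = M/A = 3774.3750/422.8750 = 8.9255 mm
θ = 47° = 0.820305 rad
V = θ·R_c·A = 0.820305·8.9255·422.8750 = 3096.138 mm³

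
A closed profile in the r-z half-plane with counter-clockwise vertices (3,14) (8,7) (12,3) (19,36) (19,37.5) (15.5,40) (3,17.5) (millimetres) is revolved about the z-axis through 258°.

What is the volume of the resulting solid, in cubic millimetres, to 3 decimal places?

Volume = 14566.291 mm³

Profile (r,z), 7 vertices: (3,14) (8,7) (12,3) (19,36) (19,37.5) (15.5,40) (3,17.5)
edge 0: (3,14)→(8,7)  cross = 3·7 − 8·14 = -91.0000; (r_i+r_j)·cross = 11·-91.0000 = -1001.0000
edge 1: (8,7)→(12,3)  cross = 8·3 − 12·7 = -60.0000; (r_i+r_j)·cross = 20·-60.0000 = -1200.0000
edge 2: (12,3)→(19,36)  cross = 12·36 − 19·3 = 375.0000; (r_i+r_j)·cross = 31·375.0000 = 11625.0000
edge 3: (19,36)→(19,37.5)  cross = 19·37.5 − 19·36 = 28.5000; (r_i+r_j)·cross = 38·28.5000 = 1083.0000
edge 4: (19,37.5)→(15.5,40)  cross = 19·40 − 15.5·37.5 = 178.7500; (r_i+r_j)·cross = 34.5·178.7500 = 6166.8750
edge 5: (15.5,40)→(3,17.5)  cross = 15.5·17.5 − 3·40 = 151.2500; (r_i+r_j)·cross = 18.5·151.2500 = 2798.1250
edge 6: (3,17.5)→(3,14)  cross = 3·14 − 3·17.5 = -10.5000; (r_i+r_j)·cross = 6·-10.5000 = -63.0000
Σcross = 572.0000 → A = |Σcross|/2 = 286.0000 mm²
Σ(r_i+r_j)·cross = 19409.0000 → first moment M = |Σ|/6 = 3234.8333
R_c = M/A = 3234.8333/286.0000 = 11.3106 mm
θ = 258° = 4.502949 rad
V = θ·R_c·A = 4.502949·11.3106·286.0000 = 14566.291 mm³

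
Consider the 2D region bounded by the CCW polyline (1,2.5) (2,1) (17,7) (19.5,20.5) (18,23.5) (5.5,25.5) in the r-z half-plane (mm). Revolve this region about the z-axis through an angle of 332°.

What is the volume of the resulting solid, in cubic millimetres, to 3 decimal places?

Profile (r,z), 6 vertices: (1,2.5) (2,1) (17,7) (19.5,20.5) (18,23.5) (5.5,25.5)
edge 0: (1,2.5)→(2,1)  cross = 1·1 − 2·2.5 = -4.0000; (r_i+r_j)·cross = 3·-4.0000 = -12.0000
edge 1: (2,1)→(17,7)  cross = 2·7 − 17·1 = -3.0000; (r_i+r_j)·cross = 19·-3.0000 = -57.0000
edge 2: (17,7)→(19.5,20.5)  cross = 17·20.5 − 19.5·7 = 212.0000; (r_i+r_j)·cross = 36.5·212.0000 = 7738.0000
edge 3: (19.5,20.5)→(18,23.5)  cross = 19.5·23.5 − 18·20.5 = 89.2500; (r_i+r_j)·cross = 37.5·89.2500 = 3346.8750
edge 4: (18,23.5)→(5.5,25.5)  cross = 18·25.5 − 5.5·23.5 = 329.7500; (r_i+r_j)·cross = 23.5·329.7500 = 7749.1250
edge 5: (5.5,25.5)→(1,2.5)  cross = 5.5·2.5 − 1·25.5 = -11.7500; (r_i+r_j)·cross = 6.5·-11.7500 = -76.3750
Σcross = 612.2500 → A = |Σcross|/2 = 306.1250 mm²
Σ(r_i+r_j)·cross = 18688.6250 → first moment M = |Σ|/6 = 3114.7708
R_c = M/A = 3114.7708/306.1250 = 10.1748 mm
θ = 332° = 5.794493 rad
V = θ·R_c·A = 5.794493·10.1748·306.1250 = 18048.518 mm³

Volume = 18048.518 mm³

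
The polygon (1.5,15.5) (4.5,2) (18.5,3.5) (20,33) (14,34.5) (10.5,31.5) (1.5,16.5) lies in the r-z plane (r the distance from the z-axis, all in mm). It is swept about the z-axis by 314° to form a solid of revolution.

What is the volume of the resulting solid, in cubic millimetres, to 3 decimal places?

Profile (r,z), 7 vertices: (1.5,15.5) (4.5,2) (18.5,3.5) (20,33) (14,34.5) (10.5,31.5) (1.5,16.5)
edge 0: (1.5,15.5)→(4.5,2)  cross = 1.5·2 − 4.5·15.5 = -66.7500; (r_i+r_j)·cross = 6·-66.7500 = -400.5000
edge 1: (4.5,2)→(18.5,3.5)  cross = 4.5·3.5 − 18.5·2 = -21.2500; (r_i+r_j)·cross = 23·-21.2500 = -488.7500
edge 2: (18.5,3.5)→(20,33)  cross = 18.5·33 − 20·3.5 = 540.5000; (r_i+r_j)·cross = 38.5·540.5000 = 20809.2500
edge 3: (20,33)→(14,34.5)  cross = 20·34.5 − 14·33 = 228.0000; (r_i+r_j)·cross = 34·228.0000 = 7752.0000
edge 4: (14,34.5)→(10.5,31.5)  cross = 14·31.5 − 10.5·34.5 = 78.7500; (r_i+r_j)·cross = 24.5·78.7500 = 1929.3750
edge 5: (10.5,31.5)→(1.5,16.5)  cross = 10.5·16.5 − 1.5·31.5 = 126.0000; (r_i+r_j)·cross = 12·126.0000 = 1512.0000
edge 6: (1.5,16.5)→(1.5,15.5)  cross = 1.5·15.5 − 1.5·16.5 = -1.5000; (r_i+r_j)·cross = 3·-1.5000 = -4.5000
Σcross = 883.7500 → A = |Σcross|/2 = 441.8750 mm²
Σ(r_i+r_j)·cross = 31108.8750 → first moment M = |Σ|/6 = 5184.8125
R_c = M/A = 5184.8125/441.8750 = 11.7337 mm
θ = 314° = 5.480334 rad
V = θ·R_c·A = 5.480334·11.7337·441.8750 = 28414.503 mm³

Volume = 28414.503 mm³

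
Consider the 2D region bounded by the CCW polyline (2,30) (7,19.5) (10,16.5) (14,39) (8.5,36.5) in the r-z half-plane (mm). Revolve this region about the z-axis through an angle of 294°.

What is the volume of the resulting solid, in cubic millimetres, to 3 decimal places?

Volume = 5879.792 mm³

Profile (r,z), 5 vertices: (2,30) (7,19.5) (10,16.5) (14,39) (8.5,36.5)
edge 0: (2,30)→(7,19.5)  cross = 2·19.5 − 7·30 = -171.0000; (r_i+r_j)·cross = 9·-171.0000 = -1539.0000
edge 1: (7,19.5)→(10,16.5)  cross = 7·16.5 − 10·19.5 = -79.5000; (r_i+r_j)·cross = 17·-79.5000 = -1351.5000
edge 2: (10,16.5)→(14,39)  cross = 10·39 − 14·16.5 = 159.0000; (r_i+r_j)·cross = 24·159.0000 = 3816.0000
edge 3: (14,39)→(8.5,36.5)  cross = 14·36.5 − 8.5·39 = 179.5000; (r_i+r_j)·cross = 22.5·179.5000 = 4038.7500
edge 4: (8.5,36.5)→(2,30)  cross = 8.5·30 − 2·36.5 = 182.0000; (r_i+r_j)·cross = 10.5·182.0000 = 1911.0000
Σcross = 270.0000 → A = |Σcross|/2 = 135.0000 mm²
Σ(r_i+r_j)·cross = 6875.2500 → first moment M = |Σ|/6 = 1145.8750
R_c = M/A = 1145.8750/135.0000 = 8.4880 mm
θ = 294° = 5.131268 rad
V = θ·R_c·A = 5.131268·8.4880·135.0000 = 5879.792 mm³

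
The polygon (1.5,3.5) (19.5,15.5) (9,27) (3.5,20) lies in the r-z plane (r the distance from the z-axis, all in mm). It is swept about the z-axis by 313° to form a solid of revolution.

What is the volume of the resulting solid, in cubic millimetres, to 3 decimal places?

Profile (r,z), 4 vertices: (1.5,3.5) (19.5,15.5) (9,27) (3.5,20)
edge 0: (1.5,3.5)→(19.5,15.5)  cross = 1.5·15.5 − 19.5·3.5 = -45.0000; (r_i+r_j)·cross = 21·-45.0000 = -945.0000
edge 1: (19.5,15.5)→(9,27)  cross = 19.5·27 − 9·15.5 = 387.0000; (r_i+r_j)·cross = 28.5·387.0000 = 11029.5000
edge 2: (9,27)→(3.5,20)  cross = 9·20 − 3.5·27 = 85.5000; (r_i+r_j)·cross = 12.5·85.5000 = 1068.7500
edge 3: (3.5,20)→(1.5,3.5)  cross = 3.5·3.5 − 1.5·20 = -17.7500; (r_i+r_j)·cross = 5·-17.7500 = -88.7500
Σcross = 409.7500 → A = |Σcross|/2 = 204.8750 mm²
Σ(r_i+r_j)·cross = 11064.5000 → first moment M = |Σ|/6 = 1844.0833
R_c = M/A = 1844.0833/204.8750 = 9.0010 mm
θ = 313° = 5.462881 rad
V = θ·R_c·A = 5.462881·9.0010·204.8750 = 10074.007 mm³

Volume = 10074.007 mm³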